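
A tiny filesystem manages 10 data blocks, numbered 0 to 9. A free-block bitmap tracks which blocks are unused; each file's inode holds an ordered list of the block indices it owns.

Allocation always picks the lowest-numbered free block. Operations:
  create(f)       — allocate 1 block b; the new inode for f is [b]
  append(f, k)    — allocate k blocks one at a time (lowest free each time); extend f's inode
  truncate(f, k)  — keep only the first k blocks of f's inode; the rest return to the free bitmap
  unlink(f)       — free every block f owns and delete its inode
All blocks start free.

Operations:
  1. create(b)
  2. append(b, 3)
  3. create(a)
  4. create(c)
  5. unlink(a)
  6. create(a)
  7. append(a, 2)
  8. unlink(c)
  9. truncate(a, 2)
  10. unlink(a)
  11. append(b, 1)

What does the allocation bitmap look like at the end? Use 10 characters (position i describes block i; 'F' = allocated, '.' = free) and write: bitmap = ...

bitmap = FFFFF.....

  1. create(b)  ⇒  F.........  {b→[0]}
  2. append(b, 3)  ⇒  FFFF......  {b→[0, 1, 2, 3]}
  3. create(a)  ⇒  FFFFF.....  {a→[4]; b→[0, 1, 2, 3]}
  4. create(c)  ⇒  FFFFFF....  {a→[4]; b→[0, 1, 2, 3]; c→[5]}
  5. unlink(a)  ⇒  FFFF.F....  {b→[0, 1, 2, 3]; c→[5]}
  6. create(a)  ⇒  FFFFFF....  {a→[4]; b→[0, 1, 2, 3]; c→[5]}
  7. append(a, 2)  ⇒  FFFFFFFF..  {a→[4, 6, 7]; b→[0, 1, 2, 3]; c→[5]}
  8. unlink(c)  ⇒  FFFFF.FF..  {a→[4, 6, 7]; b→[0, 1, 2, 3]}
  9. truncate(a, 2)  ⇒  FFFFF.F...  {a→[4, 6]; b→[0, 1, 2, 3]}
  10. unlink(a)  ⇒  FFFF......  {b→[0, 1, 2, 3]}
  11. append(b, 1)  ⇒  FFFFF.....  {b→[0, 1, 2, 3, 4]}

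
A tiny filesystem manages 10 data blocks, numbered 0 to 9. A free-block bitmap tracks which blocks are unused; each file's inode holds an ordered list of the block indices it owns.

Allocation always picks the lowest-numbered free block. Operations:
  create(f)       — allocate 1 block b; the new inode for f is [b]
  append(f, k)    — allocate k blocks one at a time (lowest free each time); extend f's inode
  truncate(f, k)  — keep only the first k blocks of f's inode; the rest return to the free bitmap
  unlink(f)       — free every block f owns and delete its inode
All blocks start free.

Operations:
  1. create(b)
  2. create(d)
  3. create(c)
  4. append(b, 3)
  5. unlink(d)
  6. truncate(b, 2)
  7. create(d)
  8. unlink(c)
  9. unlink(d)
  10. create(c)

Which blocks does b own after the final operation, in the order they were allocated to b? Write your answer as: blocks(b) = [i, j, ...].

blocks(b) = [0, 3]

[1] create(b) — b=0 (map F.........)
[2] create(d) — b=0 d=1 (map FF........)
[3] create(c) — b=0 c=2 d=1 (map FFF.......)
[4] append(b, 3) — b=0,3,4,5 c=2 d=1 (map FFFFFF....)
[5] unlink(d) — b=0,3,4,5 c=2 (map F.FFFF....)
[6] truncate(b, 2) — b=0,3 c=2 (map F.FF......)
[7] create(d) — b=0,3 c=2 d=1 (map FFFF......)
[8] unlink(c) — b=0,3 d=1 (map FF.F......)
[9] unlink(d) — b=0,3 (map F..F......)
[10] create(c) — b=0,3 c=1 (map FF.F......)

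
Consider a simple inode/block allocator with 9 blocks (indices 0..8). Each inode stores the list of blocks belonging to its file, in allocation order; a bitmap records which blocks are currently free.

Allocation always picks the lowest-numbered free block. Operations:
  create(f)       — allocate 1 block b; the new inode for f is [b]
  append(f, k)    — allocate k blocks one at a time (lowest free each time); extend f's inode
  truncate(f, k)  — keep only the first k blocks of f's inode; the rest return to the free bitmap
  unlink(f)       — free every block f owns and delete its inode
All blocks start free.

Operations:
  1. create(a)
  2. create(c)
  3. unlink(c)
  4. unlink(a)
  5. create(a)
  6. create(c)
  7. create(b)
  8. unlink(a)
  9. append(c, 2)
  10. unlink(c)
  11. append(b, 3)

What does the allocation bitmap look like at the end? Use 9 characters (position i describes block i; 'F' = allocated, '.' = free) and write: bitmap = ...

[1] create(a) — a=0 (map F........)
[2] create(c) — a=0 c=1 (map FF.......)
[3] unlink(c) — a=0 (map F........)
[4] unlink(a) —  (map .........)
[5] create(a) — a=0 (map F........)
[6] create(c) — a=0 c=1 (map FF.......)
[7] create(b) — a=0 b=2 c=1 (map FFF......)
[8] unlink(a) — b=2 c=1 (map .FF......)
[9] append(c, 2) — b=2 c=1,0,3 (map FFFF.....)
[10] unlink(c) — b=2 (map ..F......)
[11] append(b, 3) — b=2,0,1,3 (map FFFF.....)

bitmap = FFFF.....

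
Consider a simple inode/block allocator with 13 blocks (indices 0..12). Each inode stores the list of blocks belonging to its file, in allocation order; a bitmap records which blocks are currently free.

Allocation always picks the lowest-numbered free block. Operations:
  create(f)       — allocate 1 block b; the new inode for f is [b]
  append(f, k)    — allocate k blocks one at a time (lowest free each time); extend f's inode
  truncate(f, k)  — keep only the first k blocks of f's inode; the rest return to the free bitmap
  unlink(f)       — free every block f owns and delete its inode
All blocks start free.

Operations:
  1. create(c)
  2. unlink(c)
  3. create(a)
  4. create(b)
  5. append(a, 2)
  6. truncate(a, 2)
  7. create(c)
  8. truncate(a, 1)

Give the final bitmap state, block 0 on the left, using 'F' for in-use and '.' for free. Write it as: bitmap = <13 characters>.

after create(c) → c:[0]  free=[F............]
after unlink(c) →   free=[.............]
after create(a) → a:[0]  free=[F............]
after create(b) → a:[0], b:[1]  free=[FF...........]
after append(a, 2) → a:[0, 2, 3], b:[1]  free=[FFFF.........]
after truncate(a, 2) → a:[0, 2], b:[1]  free=[FFF..........]
after create(c) → a:[0, 2], b:[1], c:[3]  free=[FFFF.........]
after truncate(a, 1) → a:[0], b:[1], c:[3]  free=[FF.F.........]

bitmap = FF.F.........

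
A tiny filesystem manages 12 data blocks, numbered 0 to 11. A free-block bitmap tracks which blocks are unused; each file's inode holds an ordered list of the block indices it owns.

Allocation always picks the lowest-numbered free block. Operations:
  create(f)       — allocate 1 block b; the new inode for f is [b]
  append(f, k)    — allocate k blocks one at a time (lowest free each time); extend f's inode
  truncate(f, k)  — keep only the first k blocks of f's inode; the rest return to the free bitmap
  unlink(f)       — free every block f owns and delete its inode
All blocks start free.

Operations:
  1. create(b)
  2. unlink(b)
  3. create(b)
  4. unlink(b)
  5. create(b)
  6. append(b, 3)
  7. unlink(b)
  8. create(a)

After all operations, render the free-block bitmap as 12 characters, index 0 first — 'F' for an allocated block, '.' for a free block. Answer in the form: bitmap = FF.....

bitmap = F...........

  1. create(b)  ⇒  F...........  {b→[0]}
  2. unlink(b)  ⇒  ............  {}
  3. create(b)  ⇒  F...........  {b→[0]}
  4. unlink(b)  ⇒  ............  {}
  5. create(b)  ⇒  F...........  {b→[0]}
  6. append(b, 3)  ⇒  FFFF........  {b→[0, 1, 2, 3]}
  7. unlink(b)  ⇒  ............  {}
  8. create(a)  ⇒  F...........  {a→[0]}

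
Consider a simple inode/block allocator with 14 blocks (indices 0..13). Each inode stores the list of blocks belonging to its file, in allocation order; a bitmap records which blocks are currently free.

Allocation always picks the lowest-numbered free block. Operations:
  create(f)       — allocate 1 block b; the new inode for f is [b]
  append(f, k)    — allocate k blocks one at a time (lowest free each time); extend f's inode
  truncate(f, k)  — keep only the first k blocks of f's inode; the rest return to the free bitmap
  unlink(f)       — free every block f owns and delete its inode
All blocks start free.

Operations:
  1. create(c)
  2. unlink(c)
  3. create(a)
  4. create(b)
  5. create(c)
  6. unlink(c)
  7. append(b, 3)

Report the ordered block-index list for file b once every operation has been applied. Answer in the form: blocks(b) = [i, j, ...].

blocks(b) = [1, 2, 3, 4]

after create(c) → c:[0]  free=[F.............]
after unlink(c) →   free=[..............]
after create(a) → a:[0]  free=[F.............]
after create(b) → a:[0], b:[1]  free=[FF............]
after create(c) → a:[0], b:[1], c:[2]  free=[FFF...........]
after unlink(c) → a:[0], b:[1]  free=[FF............]
after append(b, 3) → a:[0], b:[1, 2, 3, 4]  free=[FFFFF.........]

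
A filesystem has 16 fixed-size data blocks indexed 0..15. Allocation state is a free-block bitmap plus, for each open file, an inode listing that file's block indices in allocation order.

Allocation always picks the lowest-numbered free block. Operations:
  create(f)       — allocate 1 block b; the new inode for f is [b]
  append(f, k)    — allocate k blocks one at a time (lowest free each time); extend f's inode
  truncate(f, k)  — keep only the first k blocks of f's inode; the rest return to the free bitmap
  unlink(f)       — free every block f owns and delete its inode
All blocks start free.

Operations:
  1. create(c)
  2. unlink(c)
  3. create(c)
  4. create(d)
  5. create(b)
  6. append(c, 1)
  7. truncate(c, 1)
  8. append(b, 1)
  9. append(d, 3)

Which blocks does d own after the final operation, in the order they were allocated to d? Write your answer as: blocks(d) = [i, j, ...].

[1] create(c) — c=0 (map F...............)
[2] unlink(c) —  (map ................)
[3] create(c) — c=0 (map F...............)
[4] create(d) — c=0 d=1 (map FF..............)
[5] create(b) — b=2 c=0 d=1 (map FFF.............)
[6] append(c, 1) — b=2 c=0,3 d=1 (map FFFF............)
[7] truncate(c, 1) — b=2 c=0 d=1 (map FFF.............)
[8] append(b, 1) — b=2,3 c=0 d=1 (map FFFF............)
[9] append(d, 3) — b=2,3 c=0 d=1,4,5,6 (map FFFFFFF.........)

blocks(d) = [1, 4, 5, 6]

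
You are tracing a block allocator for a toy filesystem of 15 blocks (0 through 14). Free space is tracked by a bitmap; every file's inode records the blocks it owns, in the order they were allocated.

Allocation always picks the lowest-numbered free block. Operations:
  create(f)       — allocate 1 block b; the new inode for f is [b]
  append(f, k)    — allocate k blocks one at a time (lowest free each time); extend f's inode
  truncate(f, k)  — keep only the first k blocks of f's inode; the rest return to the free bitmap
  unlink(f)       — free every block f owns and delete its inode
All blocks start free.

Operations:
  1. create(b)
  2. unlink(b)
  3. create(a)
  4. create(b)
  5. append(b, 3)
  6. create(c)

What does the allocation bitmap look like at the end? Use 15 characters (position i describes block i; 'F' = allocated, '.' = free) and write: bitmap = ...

  1. create(b)  ⇒  F..............  {b→[0]}
  2. unlink(b)  ⇒  ...............  {}
  3. create(a)  ⇒  F..............  {a→[0]}
  4. create(b)  ⇒  FF.............  {a→[0]; b→[1]}
  5. append(b, 3)  ⇒  FFFFF..........  {a→[0]; b→[1, 2, 3, 4]}
  6. create(c)  ⇒  FFFFFF.........  {a→[0]; b→[1, 2, 3, 4]; c→[5]}

bitmap = FFFFFF.........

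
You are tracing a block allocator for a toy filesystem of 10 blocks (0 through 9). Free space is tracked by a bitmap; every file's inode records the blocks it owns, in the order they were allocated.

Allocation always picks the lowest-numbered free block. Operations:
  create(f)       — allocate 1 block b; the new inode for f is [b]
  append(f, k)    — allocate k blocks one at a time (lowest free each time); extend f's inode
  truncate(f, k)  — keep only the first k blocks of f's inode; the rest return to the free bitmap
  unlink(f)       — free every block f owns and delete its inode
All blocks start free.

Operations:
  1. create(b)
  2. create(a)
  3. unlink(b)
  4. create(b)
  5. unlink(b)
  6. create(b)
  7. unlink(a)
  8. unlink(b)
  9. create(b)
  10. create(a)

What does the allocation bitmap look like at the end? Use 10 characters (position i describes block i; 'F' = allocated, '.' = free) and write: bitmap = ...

  1. create(b)  ⇒  F.........  {b→[0]}
  2. create(a)  ⇒  FF........  {a→[1]; b→[0]}
  3. unlink(b)  ⇒  .F........  {a→[1]}
  4. create(b)  ⇒  FF........  {a→[1]; b→[0]}
  5. unlink(b)  ⇒  .F........  {a→[1]}
  6. create(b)  ⇒  FF........  {a→[1]; b→[0]}
  7. unlink(a)  ⇒  F.........  {b→[0]}
  8. unlink(b)  ⇒  ..........  {}
  9. create(b)  ⇒  F.........  {b→[0]}
  10. create(a)  ⇒  FF........  {a→[1]; b→[0]}

bitmap = FF........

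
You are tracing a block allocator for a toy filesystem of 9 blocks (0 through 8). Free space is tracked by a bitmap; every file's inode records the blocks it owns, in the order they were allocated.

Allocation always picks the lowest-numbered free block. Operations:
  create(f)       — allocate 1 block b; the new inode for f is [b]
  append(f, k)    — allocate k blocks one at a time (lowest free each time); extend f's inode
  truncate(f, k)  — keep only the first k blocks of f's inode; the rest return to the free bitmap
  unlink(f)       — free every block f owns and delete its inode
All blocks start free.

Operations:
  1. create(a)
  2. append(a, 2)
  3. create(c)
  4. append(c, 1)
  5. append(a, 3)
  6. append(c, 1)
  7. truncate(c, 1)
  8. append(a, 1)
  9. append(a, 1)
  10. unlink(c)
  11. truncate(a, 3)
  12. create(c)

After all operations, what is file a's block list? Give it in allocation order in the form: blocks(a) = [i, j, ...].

[1] create(a) — a=0 (map F........)
[2] append(a, 2) — a=0,1,2 (map FFF......)
[3] create(c) — a=0,1,2 c=3 (map FFFF.....)
[4] append(c, 1) — a=0,1,2 c=3,4 (map FFFFF....)
[5] append(a, 3) — a=0,1,2,5,6,7 c=3,4 (map FFFFFFFF.)
[6] append(c, 1) — a=0,1,2,5,6,7 c=3,4,8 (map FFFFFFFFF)
[7] truncate(c, 1) — a=0,1,2,5,6,7 c=3 (map FFFF.FFF.)
[8] append(a, 1) — a=0,1,2,5,6,7,4 c=3 (map FFFFFFFF.)
[9] append(a, 1) — a=0,1,2,5,6,7,4,8 c=3 (map FFFFFFFFF)
[10] unlink(c) — a=0,1,2,5,6,7,4,8 (map FFF.FFFFF)
[11] truncate(a, 3) — a=0,1,2 (map FFF......)
[12] create(c) — a=0,1,2 c=3 (map FFFF.....)

blocks(a) = [0, 1, 2]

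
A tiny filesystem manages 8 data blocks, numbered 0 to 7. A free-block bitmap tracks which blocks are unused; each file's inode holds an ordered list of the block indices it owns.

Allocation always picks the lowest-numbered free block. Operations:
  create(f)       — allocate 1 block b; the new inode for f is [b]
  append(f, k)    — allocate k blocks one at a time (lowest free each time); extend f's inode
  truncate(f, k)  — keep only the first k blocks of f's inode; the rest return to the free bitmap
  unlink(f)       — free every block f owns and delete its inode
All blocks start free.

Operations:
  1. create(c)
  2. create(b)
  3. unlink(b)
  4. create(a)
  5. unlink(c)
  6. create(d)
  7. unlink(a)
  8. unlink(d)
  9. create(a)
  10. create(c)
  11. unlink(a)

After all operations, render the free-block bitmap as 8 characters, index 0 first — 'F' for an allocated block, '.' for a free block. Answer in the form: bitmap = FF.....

bitmap = .F......

after create(c) → c:[0]  free=[F.......]
after create(b) → b:[1], c:[0]  free=[FF......]
after unlink(b) → c:[0]  free=[F.......]
after create(a) → a:[1], c:[0]  free=[FF......]
after unlink(c) → a:[1]  free=[.F......]
after create(d) → a:[1], d:[0]  free=[FF......]
after unlink(a) → d:[0]  free=[F.......]
after unlink(d) →   free=[........]
after create(a) → a:[0]  free=[F.......]
after create(c) → a:[0], c:[1]  free=[FF......]
after unlink(a) → c:[1]  free=[.F......]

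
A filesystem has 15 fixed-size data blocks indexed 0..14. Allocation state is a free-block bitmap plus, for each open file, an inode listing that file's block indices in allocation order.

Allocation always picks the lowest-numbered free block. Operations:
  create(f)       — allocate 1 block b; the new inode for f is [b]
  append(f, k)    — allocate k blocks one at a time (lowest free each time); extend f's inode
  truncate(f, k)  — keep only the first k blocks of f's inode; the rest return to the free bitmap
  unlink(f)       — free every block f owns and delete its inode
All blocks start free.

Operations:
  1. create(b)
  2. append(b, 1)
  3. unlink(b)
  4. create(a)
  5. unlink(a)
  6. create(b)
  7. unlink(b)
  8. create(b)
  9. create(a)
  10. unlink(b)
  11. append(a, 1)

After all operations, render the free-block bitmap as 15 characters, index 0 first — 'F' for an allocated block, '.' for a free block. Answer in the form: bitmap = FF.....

bitmap = FF.............

after create(b) → b:[0]  free=[F..............]
after append(b, 1) → b:[0, 1]  free=[FF.............]
after unlink(b) →   free=[...............]
after create(a) → a:[0]  free=[F..............]
after unlink(a) →   free=[...............]
after create(b) → b:[0]  free=[F..............]
after unlink(b) →   free=[...............]
after create(b) → b:[0]  free=[F..............]
after create(a) → a:[1], b:[0]  free=[FF.............]
after unlink(b) → a:[1]  free=[.F.............]
after append(a, 1) → a:[1, 0]  free=[FF.............]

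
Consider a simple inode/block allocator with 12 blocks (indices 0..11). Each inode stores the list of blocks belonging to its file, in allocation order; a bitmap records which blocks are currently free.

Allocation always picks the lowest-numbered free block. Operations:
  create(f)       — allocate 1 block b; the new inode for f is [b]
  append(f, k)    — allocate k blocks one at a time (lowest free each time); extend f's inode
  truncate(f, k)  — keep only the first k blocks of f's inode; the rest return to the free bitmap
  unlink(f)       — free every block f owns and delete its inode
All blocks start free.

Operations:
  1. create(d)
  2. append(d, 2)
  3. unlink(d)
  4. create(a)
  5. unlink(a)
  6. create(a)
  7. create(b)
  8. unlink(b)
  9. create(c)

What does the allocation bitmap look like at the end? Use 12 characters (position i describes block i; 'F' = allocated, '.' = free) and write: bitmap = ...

  1. create(d)  ⇒  F...........  {d→[0]}
  2. append(d, 2)  ⇒  FFF.........  {d→[0, 1, 2]}
  3. unlink(d)  ⇒  ............  {}
  4. create(a)  ⇒  F...........  {a→[0]}
  5. unlink(a)  ⇒  ............  {}
  6. create(a)  ⇒  F...........  {a→[0]}
  7. create(b)  ⇒  FF..........  {a→[0]; b→[1]}
  8. unlink(b)  ⇒  F...........  {a→[0]}
  9. create(c)  ⇒  FF..........  {a→[0]; c→[1]}

bitmap = FF..........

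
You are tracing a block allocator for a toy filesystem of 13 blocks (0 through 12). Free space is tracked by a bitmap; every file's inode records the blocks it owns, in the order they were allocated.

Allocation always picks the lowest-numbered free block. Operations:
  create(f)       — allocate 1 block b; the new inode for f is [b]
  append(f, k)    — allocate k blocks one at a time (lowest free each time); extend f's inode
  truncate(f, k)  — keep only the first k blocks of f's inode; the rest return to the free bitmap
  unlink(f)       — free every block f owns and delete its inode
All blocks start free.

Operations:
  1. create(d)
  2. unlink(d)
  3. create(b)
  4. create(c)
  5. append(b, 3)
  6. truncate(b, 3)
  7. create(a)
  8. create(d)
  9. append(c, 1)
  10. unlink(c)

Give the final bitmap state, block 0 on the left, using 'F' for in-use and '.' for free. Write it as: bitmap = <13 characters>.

create(d): bitmap=F............ | d=[0]
unlink(d): bitmap=............. | 
create(b): bitmap=F............ | b=[0]
create(c): bitmap=FF........... | b=[0] c=[1]
append(b, 3): bitmap=FFFFF........ | b=[0, 2, 3, 4] c=[1]
truncate(b, 3): bitmap=FFFF......... | b=[0, 2, 3] c=[1]
create(a): bitmap=FFFFF........ | a=[4] b=[0, 2, 3] c=[1]
create(d): bitmap=FFFFFF....... | a=[4] b=[0, 2, 3] c=[1] d=[5]
append(c, 1): bitmap=FFFFFFF...... | a=[4] b=[0, 2, 3] c=[1, 6] d=[5]
unlink(c): bitmap=F.FFFF....... | a=[4] b=[0, 2, 3] d=[5]

bitmap = F.FFFF.......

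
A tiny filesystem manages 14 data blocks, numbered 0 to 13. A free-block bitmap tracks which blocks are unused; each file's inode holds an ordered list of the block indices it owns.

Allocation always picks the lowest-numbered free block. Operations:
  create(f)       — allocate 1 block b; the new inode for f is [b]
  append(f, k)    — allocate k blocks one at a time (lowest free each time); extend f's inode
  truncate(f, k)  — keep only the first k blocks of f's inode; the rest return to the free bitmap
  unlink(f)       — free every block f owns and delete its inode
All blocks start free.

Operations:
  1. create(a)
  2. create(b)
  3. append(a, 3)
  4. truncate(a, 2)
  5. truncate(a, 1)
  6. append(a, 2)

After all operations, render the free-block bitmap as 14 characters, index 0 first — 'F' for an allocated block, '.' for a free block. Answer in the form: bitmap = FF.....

create(a): bitmap=F............. | a=[0]
create(b): bitmap=FF............ | a=[0] b=[1]
append(a, 3): bitmap=FFFFF......... | a=[0, 2, 3, 4] b=[1]
truncate(a, 2): bitmap=FFF........... | a=[0, 2] b=[1]
truncate(a, 1): bitmap=FF............ | a=[0] b=[1]
append(a, 2): bitmap=FFFF.......... | a=[0, 2, 3] b=[1]

bitmap = FFFF..........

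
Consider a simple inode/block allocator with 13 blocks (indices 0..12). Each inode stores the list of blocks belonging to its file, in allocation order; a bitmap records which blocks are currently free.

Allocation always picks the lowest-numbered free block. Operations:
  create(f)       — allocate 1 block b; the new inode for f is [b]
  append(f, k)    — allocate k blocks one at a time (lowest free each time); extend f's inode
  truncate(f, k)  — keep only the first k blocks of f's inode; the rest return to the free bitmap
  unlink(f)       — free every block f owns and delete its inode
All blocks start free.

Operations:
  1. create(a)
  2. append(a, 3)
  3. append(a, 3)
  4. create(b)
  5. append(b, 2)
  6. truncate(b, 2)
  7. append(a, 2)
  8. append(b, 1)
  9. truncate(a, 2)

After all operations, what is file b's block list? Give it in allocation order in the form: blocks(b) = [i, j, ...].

[1] create(a) — a=0 (map F............)
[2] append(a, 3) — a=0,1,2,3 (map FFFF.........)
[3] append(a, 3) — a=0,1,2,3,4,5,6 (map FFFFFFF......)
[4] create(b) — a=0,1,2,3,4,5,6 b=7 (map FFFFFFFF.....)
[5] append(b, 2) — a=0,1,2,3,4,5,6 b=7,8,9 (map FFFFFFFFFF...)
[6] truncate(b, 2) — a=0,1,2,3,4,5,6 b=7,8 (map FFFFFFFFF....)
[7] append(a, 2) — a=0,1,2,3,4,5,6,9,10 b=7,8 (map FFFFFFFFFFF..)
[8] append(b, 1) — a=0,1,2,3,4,5,6,9,10 b=7,8,11 (map FFFFFFFFFFFF.)
[9] truncate(a, 2) — a=0,1 b=7,8,11 (map FF.....FF..F.)

blocks(b) = [7, 8, 11]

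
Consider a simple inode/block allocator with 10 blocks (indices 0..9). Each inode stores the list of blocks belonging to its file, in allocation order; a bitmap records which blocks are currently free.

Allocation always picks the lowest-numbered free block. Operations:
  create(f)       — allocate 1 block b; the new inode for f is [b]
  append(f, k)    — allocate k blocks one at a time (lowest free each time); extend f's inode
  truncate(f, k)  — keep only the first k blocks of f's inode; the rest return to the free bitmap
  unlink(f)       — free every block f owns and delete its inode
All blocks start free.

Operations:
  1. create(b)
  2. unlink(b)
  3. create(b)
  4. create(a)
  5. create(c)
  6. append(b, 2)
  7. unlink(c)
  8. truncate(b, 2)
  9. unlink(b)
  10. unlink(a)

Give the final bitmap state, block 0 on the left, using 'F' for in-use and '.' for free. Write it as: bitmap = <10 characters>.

bitmap = ..........

  1. create(b)  ⇒  F.........  {b→[0]}
  2. unlink(b)  ⇒  ..........  {}
  3. create(b)  ⇒  F.........  {b→[0]}
  4. create(a)  ⇒  FF........  {a→[1]; b→[0]}
  5. create(c)  ⇒  FFF.......  {a→[1]; b→[0]; c→[2]}
  6. append(b, 2)  ⇒  FFFFF.....  {a→[1]; b→[0, 3, 4]; c→[2]}
  7. unlink(c)  ⇒  FF.FF.....  {a→[1]; b→[0, 3, 4]}
  8. truncate(b, 2)  ⇒  FF.F......  {a→[1]; b→[0, 3]}
  9. unlink(b)  ⇒  .F........  {a→[1]}
  10. unlink(a)  ⇒  ..........  {}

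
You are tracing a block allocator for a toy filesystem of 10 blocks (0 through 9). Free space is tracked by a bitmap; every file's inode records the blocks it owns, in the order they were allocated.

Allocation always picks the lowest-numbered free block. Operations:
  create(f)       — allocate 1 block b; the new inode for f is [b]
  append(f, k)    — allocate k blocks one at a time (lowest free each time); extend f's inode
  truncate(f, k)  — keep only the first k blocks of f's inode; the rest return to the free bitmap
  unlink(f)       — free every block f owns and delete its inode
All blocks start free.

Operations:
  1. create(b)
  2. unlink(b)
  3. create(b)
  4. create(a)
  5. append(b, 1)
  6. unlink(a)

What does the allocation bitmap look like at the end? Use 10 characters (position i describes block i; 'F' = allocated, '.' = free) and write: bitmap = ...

after create(b) → b:[0]  free=[F.........]
after unlink(b) →   free=[..........]
after create(b) → b:[0]  free=[F.........]
after create(a) → a:[1], b:[0]  free=[FF........]
after append(b, 1) → a:[1], b:[0, 2]  free=[FFF.......]
after unlink(a) → b:[0, 2]  free=[F.F.......]

bitmap = F.F.......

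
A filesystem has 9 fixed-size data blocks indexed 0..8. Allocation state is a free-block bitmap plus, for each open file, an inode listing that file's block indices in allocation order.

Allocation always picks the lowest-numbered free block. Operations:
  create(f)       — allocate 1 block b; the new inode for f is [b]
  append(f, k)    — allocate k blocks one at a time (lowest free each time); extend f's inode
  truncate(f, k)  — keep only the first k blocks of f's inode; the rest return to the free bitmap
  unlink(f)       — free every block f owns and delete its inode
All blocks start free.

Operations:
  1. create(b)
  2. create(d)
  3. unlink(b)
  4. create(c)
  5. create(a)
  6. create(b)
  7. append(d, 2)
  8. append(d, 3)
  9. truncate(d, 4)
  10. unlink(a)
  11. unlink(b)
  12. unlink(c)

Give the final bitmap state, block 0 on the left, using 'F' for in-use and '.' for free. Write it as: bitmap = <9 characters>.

bitmap = .F..FFF..

  1. create(b)  ⇒  F........  {b→[0]}
  2. create(d)  ⇒  FF.......  {b→[0]; d→[1]}
  3. unlink(b)  ⇒  .F.......  {d→[1]}
  4. create(c)  ⇒  FF.......  {c→[0]; d→[1]}
  5. create(a)  ⇒  FFF......  {a→[2]; c→[0]; d→[1]}
  6. create(b)  ⇒  FFFF.....  {a→[2]; b→[3]; c→[0]; d→[1]}
  7. append(d, 2)  ⇒  FFFFFF...  {a→[2]; b→[3]; c→[0]; d→[1, 4, 5]}
  8. append(d, 3)  ⇒  FFFFFFFFF  {a→[2]; b→[3]; c→[0]; d→[1, 4, 5, 6, 7, 8]}
  9. truncate(d, 4)  ⇒  FFFFFFF..  {a→[2]; b→[3]; c→[0]; d→[1, 4, 5, 6]}
  10. unlink(a)  ⇒  FF.FFFF..  {b→[3]; c→[0]; d→[1, 4, 5, 6]}
  11. unlink(b)  ⇒  FF..FFF..  {c→[0]; d→[1, 4, 5, 6]}
  12. unlink(c)  ⇒  .F..FFF..  {d→[1, 4, 5, 6]}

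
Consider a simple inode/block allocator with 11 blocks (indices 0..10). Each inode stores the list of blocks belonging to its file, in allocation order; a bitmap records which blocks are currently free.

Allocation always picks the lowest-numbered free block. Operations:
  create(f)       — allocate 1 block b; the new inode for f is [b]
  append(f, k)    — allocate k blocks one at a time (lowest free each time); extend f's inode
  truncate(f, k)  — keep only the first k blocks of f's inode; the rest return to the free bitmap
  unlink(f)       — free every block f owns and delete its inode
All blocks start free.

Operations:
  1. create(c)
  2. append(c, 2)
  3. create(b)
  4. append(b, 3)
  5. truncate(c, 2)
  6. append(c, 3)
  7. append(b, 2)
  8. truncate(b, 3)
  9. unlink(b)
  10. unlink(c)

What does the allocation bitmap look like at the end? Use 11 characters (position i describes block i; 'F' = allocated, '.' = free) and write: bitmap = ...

[1] create(c) — c=0 (map F..........)
[2] append(c, 2) — c=0,1,2 (map FFF........)
[3] create(b) — b=3 c=0,1,2 (map FFFF.......)
[4] append(b, 3) — b=3,4,5,6 c=0,1,2 (map FFFFFFF....)
[5] truncate(c, 2) — b=3,4,5,6 c=0,1 (map FF.FFFF....)
[6] append(c, 3) — b=3,4,5,6 c=0,1,2,7,8 (map FFFFFFFFF..)
[7] append(b, 2) — b=3,4,5,6,9,10 c=0,1,2,7,8 (map FFFFFFFFFFF)
[8] truncate(b, 3) — b=3,4,5 c=0,1,2,7,8 (map FFFFFF.FF..)
[9] unlink(b) — c=0,1,2,7,8 (map FFF....FF..)
[10] unlink(c) —  (map ...........)

bitmap = ...........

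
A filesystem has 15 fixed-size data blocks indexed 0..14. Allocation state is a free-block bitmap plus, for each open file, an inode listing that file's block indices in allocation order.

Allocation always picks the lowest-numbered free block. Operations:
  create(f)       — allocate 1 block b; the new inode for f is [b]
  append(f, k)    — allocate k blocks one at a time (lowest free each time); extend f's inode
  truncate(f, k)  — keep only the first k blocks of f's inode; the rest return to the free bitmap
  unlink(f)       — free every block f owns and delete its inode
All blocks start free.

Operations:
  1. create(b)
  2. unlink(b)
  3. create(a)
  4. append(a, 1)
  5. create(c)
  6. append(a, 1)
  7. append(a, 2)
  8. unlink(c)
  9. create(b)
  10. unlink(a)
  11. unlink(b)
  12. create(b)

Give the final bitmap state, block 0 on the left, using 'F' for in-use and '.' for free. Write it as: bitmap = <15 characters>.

[1] create(b) — b=0 (map F..............)
[2] unlink(b) —  (map ...............)
[3] create(a) — a=0 (map F..............)
[4] append(a, 1) — a=0,1 (map FF.............)
[5] create(c) — a=0,1 c=2 (map FFF............)
[6] append(a, 1) — a=0,1,3 c=2 (map FFFF...........)
[7] append(a, 2) — a=0,1,3,4,5 c=2 (map FFFFFF.........)
[8] unlink(c) — a=0,1,3,4,5 (map FF.FFF.........)
[9] create(b) — a=0,1,3,4,5 b=2 (map FFFFFF.........)
[10] unlink(a) — b=2 (map ..F............)
[11] unlink(b) —  (map ...............)
[12] create(b) — b=0 (map F..............)

bitmap = F..............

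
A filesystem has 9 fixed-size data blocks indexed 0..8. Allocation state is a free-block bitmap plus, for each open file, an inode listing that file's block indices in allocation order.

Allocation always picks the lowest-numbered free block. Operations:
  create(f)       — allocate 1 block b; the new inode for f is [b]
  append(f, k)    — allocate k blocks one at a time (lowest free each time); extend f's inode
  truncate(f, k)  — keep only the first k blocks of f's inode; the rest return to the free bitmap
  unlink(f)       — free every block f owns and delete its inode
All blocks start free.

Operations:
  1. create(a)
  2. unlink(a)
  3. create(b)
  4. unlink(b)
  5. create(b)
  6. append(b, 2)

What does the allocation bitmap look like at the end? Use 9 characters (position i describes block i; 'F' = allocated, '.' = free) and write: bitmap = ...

after create(a) → a:[0]  free=[F........]
after unlink(a) →   free=[.........]
after create(b) → b:[0]  free=[F........]
after unlink(b) →   free=[.........]
after create(b) → b:[0]  free=[F........]
after append(b, 2) → b:[0, 1, 2]  free=[FFF......]

bitmap = FFF......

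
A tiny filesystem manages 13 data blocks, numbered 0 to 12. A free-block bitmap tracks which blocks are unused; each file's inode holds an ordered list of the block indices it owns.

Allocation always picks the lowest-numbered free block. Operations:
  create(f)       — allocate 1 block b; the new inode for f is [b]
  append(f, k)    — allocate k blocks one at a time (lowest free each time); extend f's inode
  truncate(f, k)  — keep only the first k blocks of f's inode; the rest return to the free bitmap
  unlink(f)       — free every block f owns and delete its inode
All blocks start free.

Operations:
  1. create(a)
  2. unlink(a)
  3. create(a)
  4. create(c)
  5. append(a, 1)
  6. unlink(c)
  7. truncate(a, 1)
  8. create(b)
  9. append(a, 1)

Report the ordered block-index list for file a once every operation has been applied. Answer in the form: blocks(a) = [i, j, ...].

blocks(a) = [0, 2]

after create(a) → a:[0]  free=[F............]
after unlink(a) →   free=[.............]
after create(a) → a:[0]  free=[F............]
after create(c) → a:[0], c:[1]  free=[FF...........]
after append(a, 1) → a:[0, 2], c:[1]  free=[FFF..........]
after unlink(c) → a:[0, 2]  free=[F.F..........]
after truncate(a, 1) → a:[0]  free=[F............]
after create(b) → a:[0], b:[1]  free=[FF...........]
after append(a, 1) → a:[0, 2], b:[1]  free=[FFF..........]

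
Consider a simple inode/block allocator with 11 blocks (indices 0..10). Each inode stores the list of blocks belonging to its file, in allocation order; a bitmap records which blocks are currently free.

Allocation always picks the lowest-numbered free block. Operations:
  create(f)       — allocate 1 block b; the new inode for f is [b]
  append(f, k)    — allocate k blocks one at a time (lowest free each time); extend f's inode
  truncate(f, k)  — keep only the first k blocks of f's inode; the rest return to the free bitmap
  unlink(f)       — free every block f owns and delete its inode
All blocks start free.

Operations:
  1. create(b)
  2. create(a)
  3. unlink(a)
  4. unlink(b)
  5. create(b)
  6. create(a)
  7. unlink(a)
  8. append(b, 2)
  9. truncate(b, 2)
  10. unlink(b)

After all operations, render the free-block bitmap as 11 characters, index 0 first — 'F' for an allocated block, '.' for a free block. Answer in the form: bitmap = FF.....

bitmap = ...........

create(b): bitmap=F.......... | b=[0]
create(a): bitmap=FF......... | a=[1] b=[0]
unlink(a): bitmap=F.......... | b=[0]
unlink(b): bitmap=........... | 
create(b): bitmap=F.......... | b=[0]
create(a): bitmap=FF......... | a=[1] b=[0]
unlink(a): bitmap=F.......... | b=[0]
append(b, 2): bitmap=FFF........ | b=[0, 1, 2]
truncate(b, 2): bitmap=FF......... | b=[0, 1]
unlink(b): bitmap=........... | 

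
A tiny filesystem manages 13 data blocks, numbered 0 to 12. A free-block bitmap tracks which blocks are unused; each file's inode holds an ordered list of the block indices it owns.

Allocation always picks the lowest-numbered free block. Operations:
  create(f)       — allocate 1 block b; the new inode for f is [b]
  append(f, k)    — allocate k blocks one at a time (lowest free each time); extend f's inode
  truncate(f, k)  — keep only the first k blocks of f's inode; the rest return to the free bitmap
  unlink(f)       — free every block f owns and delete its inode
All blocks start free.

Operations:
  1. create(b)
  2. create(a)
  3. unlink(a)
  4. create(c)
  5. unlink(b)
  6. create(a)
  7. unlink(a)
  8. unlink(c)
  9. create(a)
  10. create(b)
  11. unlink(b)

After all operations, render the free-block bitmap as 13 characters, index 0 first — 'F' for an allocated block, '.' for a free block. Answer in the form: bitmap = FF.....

bitmap = F............

  1. create(b)  ⇒  F............  {b→[0]}
  2. create(a)  ⇒  FF...........  {a→[1]; b→[0]}
  3. unlink(a)  ⇒  F............  {b→[0]}
  4. create(c)  ⇒  FF...........  {b→[0]; c→[1]}
  5. unlink(b)  ⇒  .F...........  {c→[1]}
  6. create(a)  ⇒  FF...........  {a→[0]; c→[1]}
  7. unlink(a)  ⇒  .F...........  {c→[1]}
  8. unlink(c)  ⇒  .............  {}
  9. create(a)  ⇒  F............  {a→[0]}
  10. create(b)  ⇒  FF...........  {a→[0]; b→[1]}
  11. unlink(b)  ⇒  F............  {a→[0]}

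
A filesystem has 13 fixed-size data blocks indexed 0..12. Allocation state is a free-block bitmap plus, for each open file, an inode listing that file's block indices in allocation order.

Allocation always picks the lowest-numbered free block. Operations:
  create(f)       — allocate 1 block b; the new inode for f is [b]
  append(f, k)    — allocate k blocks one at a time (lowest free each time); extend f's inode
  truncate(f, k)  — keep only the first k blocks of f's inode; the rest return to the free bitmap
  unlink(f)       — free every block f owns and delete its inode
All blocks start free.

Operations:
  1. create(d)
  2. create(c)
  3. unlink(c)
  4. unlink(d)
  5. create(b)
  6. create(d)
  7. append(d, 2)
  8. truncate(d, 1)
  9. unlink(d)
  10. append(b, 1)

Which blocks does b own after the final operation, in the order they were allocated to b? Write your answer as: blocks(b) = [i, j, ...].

blocks(b) = [0, 1]

after create(d) → d:[0]  free=[F............]
after create(c) → c:[1], d:[0]  free=[FF...........]
after unlink(c) → d:[0]  free=[F............]
after unlink(d) →   free=[.............]
after create(b) → b:[0]  free=[F............]
after create(d) → b:[0], d:[1]  free=[FF...........]
after append(d, 2) → b:[0], d:[1, 2, 3]  free=[FFFF.........]
after truncate(d, 1) → b:[0], d:[1]  free=[FF...........]
after unlink(d) → b:[0]  free=[F............]
after append(b, 1) → b:[0, 1]  free=[FF...........]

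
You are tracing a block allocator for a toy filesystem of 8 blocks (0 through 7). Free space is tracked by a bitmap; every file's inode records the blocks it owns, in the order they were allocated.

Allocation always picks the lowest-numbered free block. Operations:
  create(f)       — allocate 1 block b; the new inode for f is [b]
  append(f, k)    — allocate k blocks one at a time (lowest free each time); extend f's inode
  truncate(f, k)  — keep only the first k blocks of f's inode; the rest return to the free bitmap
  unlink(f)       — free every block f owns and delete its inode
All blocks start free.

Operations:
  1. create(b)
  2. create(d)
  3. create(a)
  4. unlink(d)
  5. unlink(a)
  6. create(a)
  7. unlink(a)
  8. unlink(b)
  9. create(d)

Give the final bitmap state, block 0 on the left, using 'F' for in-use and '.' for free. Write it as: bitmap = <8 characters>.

bitmap = F.......

after create(b) → b:[0]  free=[F.......]
after create(d) → b:[0], d:[1]  free=[FF......]
after create(a) → a:[2], b:[0], d:[1]  free=[FFF.....]
after unlink(d) → a:[2], b:[0]  free=[F.F.....]
after unlink(a) → b:[0]  free=[F.......]
after create(a) → a:[1], b:[0]  free=[FF......]
after unlink(a) → b:[0]  free=[F.......]
after unlink(b) →   free=[........]
after create(d) → d:[0]  free=[F.......]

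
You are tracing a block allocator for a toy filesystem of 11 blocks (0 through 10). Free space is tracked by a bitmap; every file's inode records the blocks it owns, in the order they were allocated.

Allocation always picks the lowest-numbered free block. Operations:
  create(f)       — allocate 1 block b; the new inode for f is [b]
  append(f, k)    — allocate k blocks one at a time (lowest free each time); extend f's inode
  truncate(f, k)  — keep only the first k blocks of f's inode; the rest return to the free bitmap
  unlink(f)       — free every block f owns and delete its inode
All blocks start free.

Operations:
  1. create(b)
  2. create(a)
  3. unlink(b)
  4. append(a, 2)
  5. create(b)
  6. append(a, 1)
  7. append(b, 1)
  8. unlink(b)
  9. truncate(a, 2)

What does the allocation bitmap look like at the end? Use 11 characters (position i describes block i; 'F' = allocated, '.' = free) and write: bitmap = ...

bitmap = FF.........

after create(b) → b:[0]  free=[F..........]
after create(a) → a:[1], b:[0]  free=[FF.........]
after unlink(b) → a:[1]  free=[.F.........]
after append(a, 2) → a:[1, 0, 2]  free=[FFF........]
after create(b) → a:[1, 0, 2], b:[3]  free=[FFFF.......]
after append(a, 1) → a:[1, 0, 2, 4], b:[3]  free=[FFFFF......]
after append(b, 1) → a:[1, 0, 2, 4], b:[3, 5]  free=[FFFFFF.....]
after unlink(b) → a:[1, 0, 2, 4]  free=[FFF.F......]
after truncate(a, 2) → a:[1, 0]  free=[FF.........]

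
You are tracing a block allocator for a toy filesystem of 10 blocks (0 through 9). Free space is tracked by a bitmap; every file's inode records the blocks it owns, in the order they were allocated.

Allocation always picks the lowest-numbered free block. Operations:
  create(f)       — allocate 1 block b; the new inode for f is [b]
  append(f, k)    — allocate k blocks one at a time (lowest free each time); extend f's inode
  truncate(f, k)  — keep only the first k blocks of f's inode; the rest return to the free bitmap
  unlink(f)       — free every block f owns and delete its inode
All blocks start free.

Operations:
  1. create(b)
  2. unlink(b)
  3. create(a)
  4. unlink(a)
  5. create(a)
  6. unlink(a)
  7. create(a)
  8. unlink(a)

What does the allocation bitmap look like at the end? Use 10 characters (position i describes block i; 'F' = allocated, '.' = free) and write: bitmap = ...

[1] create(b) — b=0 (map F.........)
[2] unlink(b) —  (map ..........)
[3] create(a) — a=0 (map F.........)
[4] unlink(a) —  (map ..........)
[5] create(a) — a=0 (map F.........)
[6] unlink(a) —  (map ..........)
[7] create(a) — a=0 (map F.........)
[8] unlink(a) —  (map ..........)

bitmap = ..........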